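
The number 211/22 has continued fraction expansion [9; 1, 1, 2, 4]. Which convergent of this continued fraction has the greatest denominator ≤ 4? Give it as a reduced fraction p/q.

List convergents until the denominator exceeds the bound:
a_0 = 9: 9/1  (≤ bound)
a_1 = 1: 10/1  (≤ bound)
a_2 = 1: 19/2  (≤ bound)
a_3 = 2: 48/5  (> 4, stop)

19/2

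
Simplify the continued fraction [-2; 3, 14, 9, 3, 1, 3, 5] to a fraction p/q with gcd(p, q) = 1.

Build up convergents one term at a time:
a_0 = -2: -2/1
a_1 = 3: -5/3
a_2 = 14: -72/43
a_3 = 9: -653/390
a_4 = 3: -2031/1213
a_5 = 1: -2684/1603
a_6 = 3: -10083/6022
a_7 = 5: -53099/31713

-53099/31713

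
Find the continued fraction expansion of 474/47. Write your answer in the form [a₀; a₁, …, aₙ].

[10; 11, 1, 3]

Repeatedly divide and take the remainder:
474 = 10·47 + 4, so a_0 = 10
47 = 11·4 + 3, so a_1 = 11
4 = 1·3 + 1, so a_2 = 1
3 = 3·1 + 0, so a_3 = 3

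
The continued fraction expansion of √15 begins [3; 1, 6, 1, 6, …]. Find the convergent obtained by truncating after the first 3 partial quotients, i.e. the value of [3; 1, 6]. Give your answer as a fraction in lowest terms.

27/7

a_0 = 3: 3/1
a_1 = 1: 4/1
a_2 = 6: 27/7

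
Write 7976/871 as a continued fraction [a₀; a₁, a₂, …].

[9; 6, 2, 1, 3, 1, 9]

7976 = 9·871 + 137, so a_0 = 9
871 = 6·137 + 49, so a_1 = 6
137 = 2·49 + 39, so a_2 = 2
49 = 1·39 + 10, so a_3 = 1
39 = 3·10 + 9, so a_4 = 3
10 = 1·9 + 1, so a_5 = 1
9 = 9·1 + 0, so a_6 = 9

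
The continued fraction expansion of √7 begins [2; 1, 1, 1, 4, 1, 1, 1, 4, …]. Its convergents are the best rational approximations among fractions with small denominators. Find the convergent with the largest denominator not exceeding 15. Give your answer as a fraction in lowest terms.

37/14

a_0 = 2: 2/1  (≤ bound)
a_1 = 1: 3/1  (≤ bound)
a_2 = 1: 5/2  (≤ bound)
a_3 = 1: 8/3  (≤ bound)
a_4 = 4: 37/14  (≤ bound)
a_5 = 1: 45/17  (> 15, stop)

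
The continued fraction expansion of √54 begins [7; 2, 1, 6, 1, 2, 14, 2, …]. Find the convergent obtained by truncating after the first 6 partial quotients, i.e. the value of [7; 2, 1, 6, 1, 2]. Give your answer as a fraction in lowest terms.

Use the convergent recurrence hₖ = aₖ·hₖ₋₁ + hₖ₋₂ (and likewise for the denominators kₖ):
a_0 = 7: 7/1
a_1 = 2: 15/2
a_2 = 1: 22/3
a_3 = 6: 147/20
a_4 = 1: 169/23
a_5 = 2: 485/66

485/66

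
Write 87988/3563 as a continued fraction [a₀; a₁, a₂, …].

Repeatedly divide and take the remainder:
⌊87988/3563⌋ = 24, remainder 2476
⌊3563/2476⌋ = 1, remainder 1087
⌊2476/1087⌋ = 2, remainder 302
⌊1087/302⌋ = 3, remainder 181
⌊302/181⌋ = 1, remainder 121
⌊181/121⌋ = 1, remainder 60
⌊121/60⌋ = 2, remainder 1
⌊60/1⌋ = 60, remainder 0

[24; 1, 2, 3, 1, 1, 2, 60]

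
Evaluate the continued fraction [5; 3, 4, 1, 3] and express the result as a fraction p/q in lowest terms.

Start with 3.
1 + 1/(3/1) = 1 + 1/3 = 4/3
4 + 1/(4/3) = 4 + 3/4 = 19/4
3 + 1/(19/4) = 3 + 4/19 = 61/19
5 + 1/(61/19) = 5 + 19/61 = 324/61

324/61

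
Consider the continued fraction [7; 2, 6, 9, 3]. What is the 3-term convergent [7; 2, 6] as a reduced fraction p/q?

Build up convergents one term at a time:
a_0 = 7: 7/1
a_1 = 2: 15/2
a_2 = 6: 97/13

97/13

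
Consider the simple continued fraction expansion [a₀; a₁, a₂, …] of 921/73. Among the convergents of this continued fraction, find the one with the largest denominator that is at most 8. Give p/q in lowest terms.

a_0 = 12: 12/1  (≤ bound)
a_1 = 1: 13/1  (≤ bound)
a_2 = 1: 25/2  (≤ bound)
a_3 = 1: 38/3  (≤ bound)
a_4 = 1: 63/5  (≤ bound)
a_5 = 1: 101/8  (≤ bound)
a_6 = 1: 164/13  (> 8, stop)

101/8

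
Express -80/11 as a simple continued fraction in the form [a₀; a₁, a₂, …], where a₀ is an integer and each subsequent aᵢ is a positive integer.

[-8; 1, 2, 1, 2]

-80 ÷ 11 → quotient -8, remainder 8
11 ÷ 8 → quotient 1, remainder 3
8 ÷ 3 → quotient 2, remainder 2
3 ÷ 2 → quotient 1, remainder 1
2 ÷ 1 → quotient 2, remainder 0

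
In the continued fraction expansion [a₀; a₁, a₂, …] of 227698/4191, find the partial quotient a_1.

3

Run the Euclidean algorithm, recording each quotient:
227698 = 54·4191 + 1384, so a_0 = 54
4191 = 3·1384 + 39, so a_1 = 3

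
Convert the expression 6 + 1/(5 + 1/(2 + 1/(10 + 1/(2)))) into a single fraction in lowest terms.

1490/241

a_0 = 6: 6/1
a_1 = 5: 31/5
a_2 = 2: 68/11
a_3 = 10: 711/115
a_4 = 2: 1490/241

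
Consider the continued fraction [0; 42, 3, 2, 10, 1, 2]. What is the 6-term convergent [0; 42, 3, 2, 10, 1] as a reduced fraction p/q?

80/3383

Start with 1.
10 + 1/(1/1) = 10 + 1/1 = 11/1
2 + 1/(11/1) = 2 + 1/11 = 23/11
3 + 1/(23/11) = 3 + 11/23 = 80/23
42 + 1/(80/23) = 42 + 23/80 = 3383/80
0 + 1/(3383/80) = 0 + 80/3383 = 80/3383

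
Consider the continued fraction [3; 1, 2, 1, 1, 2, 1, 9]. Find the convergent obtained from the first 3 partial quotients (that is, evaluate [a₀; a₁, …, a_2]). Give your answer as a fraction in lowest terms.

Start with 2.
1 + 1/(2/1) = 1 + 1/2 = 3/2
3 + 1/(3/2) = 3 + 2/3 = 11/3

11/3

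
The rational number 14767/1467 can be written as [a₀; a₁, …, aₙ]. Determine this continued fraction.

[10; 15, 8, 12]

Apply division with remainder until the remainder is 0:
⌊14767/1467⌋ = 10, remainder 97
⌊1467/97⌋ = 15, remainder 12
⌊97/12⌋ = 8, remainder 1
⌊12/1⌋ = 12, remainder 0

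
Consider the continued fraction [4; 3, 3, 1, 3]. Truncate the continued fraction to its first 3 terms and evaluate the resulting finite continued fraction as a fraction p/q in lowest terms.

a_0 = 4: 4/1
a_1 = 3: 13/3
a_2 = 3: 43/10

43/10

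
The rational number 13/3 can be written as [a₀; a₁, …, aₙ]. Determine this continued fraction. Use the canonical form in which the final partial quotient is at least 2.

[4; 3]

Apply division with remainder until the remainder is 0:
⌊13/3⌋ = 4, remainder 1
⌊3/1⌋ = 3, remainder 0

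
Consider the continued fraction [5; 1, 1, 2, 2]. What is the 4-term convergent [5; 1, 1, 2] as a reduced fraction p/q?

Start with 2.
1 + 1/(2/1) = 1 + 1/2 = 3/2
1 + 1/(3/2) = 1 + 2/3 = 5/3
5 + 1/(5/3) = 5 + 3/5 = 28/5

28/5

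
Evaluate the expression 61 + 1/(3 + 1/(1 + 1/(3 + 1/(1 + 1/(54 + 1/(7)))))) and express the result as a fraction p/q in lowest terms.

447589/7306

Starting at the tail and folding back:
Start with 7.
54 + 1/(7/1) = 54 + 1/7 = 379/7
1 + 1/(379/7) = 1 + 7/379 = 386/379
3 + 1/(386/379) = 3 + 379/386 = 1537/386
1 + 1/(1537/386) = 1 + 386/1537 = 1923/1537
3 + 1/(1923/1537) = 3 + 1537/1923 = 7306/1923
61 + 1/(7306/1923) = 61 + 1923/7306 = 447589/7306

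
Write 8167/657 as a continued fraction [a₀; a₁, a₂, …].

[12; 2, 3, 9, 10]

8167 ÷ 657 → quotient 12, remainder 283
657 ÷ 283 → quotient 2, remainder 91
283 ÷ 91 → quotient 3, remainder 10
91 ÷ 10 → quotient 9, remainder 1
10 ÷ 1 → quotient 10, remainder 0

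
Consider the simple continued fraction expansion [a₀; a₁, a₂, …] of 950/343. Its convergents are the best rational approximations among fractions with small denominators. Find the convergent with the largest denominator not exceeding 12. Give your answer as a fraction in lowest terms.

a_0 = 2: 2/1  (≤ bound)
a_1 = 1: 3/1  (≤ bound)
a_2 = 3: 11/4  (≤ bound)
a_3 = 2: 25/9  (≤ bound)
a_4 = 1: 36/13  (> 12, stop)

25/9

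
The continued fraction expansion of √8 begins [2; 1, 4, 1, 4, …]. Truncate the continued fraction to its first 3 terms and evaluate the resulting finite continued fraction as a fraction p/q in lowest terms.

Use the convergent recurrence hₖ = aₖ·hₖ₋₁ + hₖ₋₂ (and likewise for the denominators kₖ):
a_0 = 2: 2/1
a_1 = 1: 3/1
a_2 = 4: 14/5

14/5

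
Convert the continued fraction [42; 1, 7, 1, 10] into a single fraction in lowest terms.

Start with 10.
1 + 1/(10/1) = 1 + 1/10 = 11/10
7 + 1/(11/10) = 7 + 10/11 = 87/11
1 + 1/(87/11) = 1 + 11/87 = 98/87
42 + 1/(98/87) = 42 + 87/98 = 4203/98

4203/98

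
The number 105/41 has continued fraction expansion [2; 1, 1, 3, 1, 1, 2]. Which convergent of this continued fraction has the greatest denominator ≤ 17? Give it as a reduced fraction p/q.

41/16

a_0 = 2: 2/1  (≤ bound)
a_1 = 1: 3/1  (≤ bound)
a_2 = 1: 5/2  (≤ bound)
a_3 = 3: 18/7  (≤ bound)
a_4 = 1: 23/9  (≤ bound)
a_5 = 1: 41/16  (≤ bound)
a_6 = 2: 105/41  (> 17, stop)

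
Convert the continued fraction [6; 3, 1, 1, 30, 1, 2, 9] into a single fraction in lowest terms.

a_0 = 6: 6/1
a_1 = 3: 19/3
a_2 = 1: 25/4
a_3 = 1: 44/7
a_4 = 30: 1345/214
a_5 = 1: 1389/221
a_6 = 2: 4123/656
a_7 = 9: 38496/6125

38496/6125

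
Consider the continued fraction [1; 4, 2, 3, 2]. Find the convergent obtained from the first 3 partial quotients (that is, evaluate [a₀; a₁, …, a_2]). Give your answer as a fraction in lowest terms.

11/9

Use the convergent recurrence hₖ = aₖ·hₖ₋₁ + hₖ₋₂ (and likewise for the denominators kₖ):
a_0 = 1: 1/1
a_1 = 4: 5/4
a_2 = 2: 11/9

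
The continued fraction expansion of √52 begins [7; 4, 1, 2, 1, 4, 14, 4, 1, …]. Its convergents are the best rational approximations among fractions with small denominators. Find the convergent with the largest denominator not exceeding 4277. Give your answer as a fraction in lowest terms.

List convergents until the denominator exceeds the bound:
a_0 = 7: 7/1  (≤ bound)
a_1 = 4: 29/4  (≤ bound)
a_2 = 1: 36/5  (≤ bound)
a_3 = 2: 101/14  (≤ bound)
a_4 = 1: 137/19  (≤ bound)
a_5 = 4: 649/90  (≤ bound)
a_6 = 14: 9223/1279  (≤ bound)
a_7 = 4: 37541/5206  (> 4277, stop)

9223/1279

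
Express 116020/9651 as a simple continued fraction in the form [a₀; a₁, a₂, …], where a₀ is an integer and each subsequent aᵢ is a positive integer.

Run the Euclidean algorithm, recording each quotient:
⌊116020/9651⌋ = 12, remainder 208
⌊9651/208⌋ = 46, remainder 83
⌊208/83⌋ = 2, remainder 42
⌊83/42⌋ = 1, remainder 41
⌊42/41⌋ = 1, remainder 1
⌊41/1⌋ = 41, remainder 0

[12; 46, 2, 1, 1, 41]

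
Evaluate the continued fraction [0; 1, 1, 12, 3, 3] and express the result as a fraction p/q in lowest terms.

Compute successive convergents:
a_0 = 0: 0/1
a_1 = 1: 1/1
a_2 = 1: 1/2
a_3 = 12: 13/25
a_4 = 3: 40/77
a_5 = 3: 133/256

133/256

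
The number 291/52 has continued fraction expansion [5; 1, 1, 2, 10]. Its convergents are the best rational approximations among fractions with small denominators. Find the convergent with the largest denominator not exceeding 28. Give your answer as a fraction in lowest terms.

28/5

List convergents until the denominator exceeds the bound:
a_0 = 5: 5/1  (≤ bound)
a_1 = 1: 6/1  (≤ bound)
a_2 = 1: 11/2  (≤ bound)
a_3 = 2: 28/5  (≤ bound)
a_4 = 10: 291/52  (> 28, stop)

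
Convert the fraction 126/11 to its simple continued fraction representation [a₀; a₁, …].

126 ÷ 11 → quotient 11, remainder 5
11 ÷ 5 → quotient 2, remainder 1
5 ÷ 1 → quotient 5, remainder 0

[11; 2, 5]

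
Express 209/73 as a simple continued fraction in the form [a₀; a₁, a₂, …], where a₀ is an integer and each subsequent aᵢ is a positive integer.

[2; 1, 6, 3, 3]

⌊209/73⌋ = 2, remainder 63
⌊73/63⌋ = 1, remainder 10
⌊63/10⌋ = 6, remainder 3
⌊10/3⌋ = 3, remainder 1
⌊3/1⌋ = 3, remainder 0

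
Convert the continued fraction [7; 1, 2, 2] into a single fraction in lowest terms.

Start with 2.
2 + 1/(2/1) = 2 + 1/2 = 5/2
1 + 1/(5/2) = 1 + 2/5 = 7/5
7 + 1/(7/5) = 7 + 5/7 = 54/7

54/7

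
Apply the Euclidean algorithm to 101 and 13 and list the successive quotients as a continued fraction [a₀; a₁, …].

101 ÷ 13 → quotient 7, remainder 10
13 ÷ 10 → quotient 1, remainder 3
10 ÷ 3 → quotient 3, remainder 1
3 ÷ 1 → quotient 3, remainder 0

[7; 1, 3, 3]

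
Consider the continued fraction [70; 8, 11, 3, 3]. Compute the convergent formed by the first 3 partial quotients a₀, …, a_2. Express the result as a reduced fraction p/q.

a_0 = 70: 70/1
a_1 = 8: 561/8
a_2 = 11: 6241/89

6241/89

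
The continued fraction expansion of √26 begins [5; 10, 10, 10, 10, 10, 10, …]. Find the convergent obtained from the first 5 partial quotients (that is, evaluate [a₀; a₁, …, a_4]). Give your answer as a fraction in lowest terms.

52525/10301

Start with 10.
10 + 1/(10/1) = 10 + 1/10 = 101/10
10 + 1/(101/10) = 10 + 10/101 = 1020/101
10 + 1/(1020/101) = 10 + 101/1020 = 10301/1020
5 + 1/(10301/1020) = 5 + 1020/10301 = 52525/10301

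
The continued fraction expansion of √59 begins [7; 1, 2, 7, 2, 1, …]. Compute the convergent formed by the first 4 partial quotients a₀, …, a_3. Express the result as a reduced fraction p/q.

Start with 7.
2 + 1/(7/1) = 2 + 1/7 = 15/7
1 + 1/(15/7) = 1 + 7/15 = 22/15
7 + 1/(22/15) = 7 + 15/22 = 169/22

169/22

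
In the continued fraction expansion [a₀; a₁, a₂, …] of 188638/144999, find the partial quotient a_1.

3

Run the Euclidean algorithm, recording each quotient:
⌊188638/144999⌋ = 1, remainder 43639
⌊144999/43639⌋ = 3, remainder 14082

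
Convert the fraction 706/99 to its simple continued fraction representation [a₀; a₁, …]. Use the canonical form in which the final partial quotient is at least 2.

[7; 7, 1, 1, 1, 1, 2]

706 ÷ 99 → quotient 7, remainder 13
99 ÷ 13 → quotient 7, remainder 8
13 ÷ 8 → quotient 1, remainder 5
8 ÷ 5 → quotient 1, remainder 3
5 ÷ 3 → quotient 1, remainder 2
3 ÷ 2 → quotient 1, remainder 1
2 ÷ 1 → quotient 2, remainder 0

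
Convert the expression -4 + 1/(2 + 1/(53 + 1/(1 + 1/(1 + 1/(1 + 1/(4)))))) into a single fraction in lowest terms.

Use the convergent recurrence hₖ = aₖ·hₖ₋₁ + hₖ₋₂ (and likewise for the denominators kₖ):
a_0 = -4: -4/1
a_1 = 2: -7/2
a_2 = 53: -375/107
a_3 = 1: -382/109
a_4 = 1: -757/216
a_5 = 1: -1139/325
a_6 = 4: -5313/1516

-5313/1516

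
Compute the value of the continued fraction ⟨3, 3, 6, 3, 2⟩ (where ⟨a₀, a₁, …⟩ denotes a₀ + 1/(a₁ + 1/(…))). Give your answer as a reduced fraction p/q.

461/139

a_0 = 3: 3/1
a_1 = 3: 10/3
a_2 = 6: 63/19
a_3 = 3: 199/60
a_4 = 2: 461/139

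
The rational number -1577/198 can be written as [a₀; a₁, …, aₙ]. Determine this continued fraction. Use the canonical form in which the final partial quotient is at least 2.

-1577 ÷ 198 → quotient -8, remainder 7
198 ÷ 7 → quotient 28, remainder 2
7 ÷ 2 → quotient 3, remainder 1
2 ÷ 1 → quotient 2, remainder 0

[-8; 28, 3, 2]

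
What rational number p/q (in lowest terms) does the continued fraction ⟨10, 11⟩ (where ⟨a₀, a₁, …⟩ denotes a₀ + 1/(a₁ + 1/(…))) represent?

Start with 11.
10 + 1/(11/1) = 10 + 1/11 = 111/11

111/11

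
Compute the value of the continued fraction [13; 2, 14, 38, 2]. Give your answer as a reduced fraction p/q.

Start with 2.
38 + 1/(2/1) = 38 + 1/2 = 77/2
14 + 1/(77/2) = 14 + 2/77 = 1080/77
2 + 1/(1080/77) = 2 + 77/1080 = 2237/1080
13 + 1/(2237/1080) = 13 + 1080/2237 = 30161/2237

30161/2237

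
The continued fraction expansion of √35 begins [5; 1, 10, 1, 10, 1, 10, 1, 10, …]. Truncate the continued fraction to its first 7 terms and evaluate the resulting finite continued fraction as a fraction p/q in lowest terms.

9235/1561

Use the convergent recurrence hₖ = aₖ·hₖ₋₁ + hₖ₋₂ (and likewise for the denominators kₖ):
a_0 = 5: 5/1
a_1 = 1: 6/1
a_2 = 10: 65/11
a_3 = 1: 71/12
a_4 = 10: 775/131
a_5 = 1: 846/143
a_6 = 10: 9235/1561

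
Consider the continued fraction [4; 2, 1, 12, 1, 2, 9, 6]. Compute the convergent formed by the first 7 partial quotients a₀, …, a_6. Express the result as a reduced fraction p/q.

4867/1121

a_0 = 4: 4/1
a_1 = 2: 9/2
a_2 = 1: 13/3
a_3 = 12: 165/38
a_4 = 1: 178/41
a_5 = 2: 521/120
a_6 = 9: 4867/1121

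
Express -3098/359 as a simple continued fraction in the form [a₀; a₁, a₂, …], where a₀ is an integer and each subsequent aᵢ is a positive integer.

⌊-3098/359⌋ = -9, remainder 133
⌊359/133⌋ = 2, remainder 93
⌊133/93⌋ = 1, remainder 40
⌊93/40⌋ = 2, remainder 13
⌊40/13⌋ = 3, remainder 1
⌊13/1⌋ = 13, remainder 0

[-9; 2, 1, 2, 3, 13]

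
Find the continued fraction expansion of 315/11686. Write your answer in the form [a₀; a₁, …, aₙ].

Repeatedly divide and take the remainder:
⌊315/11686⌋ = 0, remainder 315
⌊11686/315⌋ = 37, remainder 31
⌊315/31⌋ = 10, remainder 5
⌊31/5⌋ = 6, remainder 1
⌊5/1⌋ = 5, remainder 0

[0; 37, 10, 6, 5]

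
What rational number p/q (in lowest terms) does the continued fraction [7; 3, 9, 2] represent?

432/59

Build up convergents one term at a time:
a_0 = 7: 7/1
a_1 = 3: 22/3
a_2 = 9: 205/28
a_3 = 2: 432/59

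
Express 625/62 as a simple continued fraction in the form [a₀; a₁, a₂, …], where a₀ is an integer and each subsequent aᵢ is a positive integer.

[10; 12, 2, 2]

625 ÷ 62 → quotient 10, remainder 5
62 ÷ 5 → quotient 12, remainder 2
5 ÷ 2 → quotient 2, remainder 1
2 ÷ 1 → quotient 2, remainder 0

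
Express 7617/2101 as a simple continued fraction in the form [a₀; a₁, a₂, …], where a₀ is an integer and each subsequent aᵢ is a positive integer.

[3; 1, 1, 1, 2, 37, 7]

⌊7617/2101⌋ = 3, remainder 1314
⌊2101/1314⌋ = 1, remainder 787
⌊1314/787⌋ = 1, remainder 527
⌊787/527⌋ = 1, remainder 260
⌊527/260⌋ = 2, remainder 7
⌊260/7⌋ = 37, remainder 1
⌊7/1⌋ = 7, remainder 0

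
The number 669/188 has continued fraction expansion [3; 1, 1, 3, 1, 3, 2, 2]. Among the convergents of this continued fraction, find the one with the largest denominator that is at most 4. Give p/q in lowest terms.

a_0 = 3: 3/1  (≤ bound)
a_1 = 1: 4/1  (≤ bound)
a_2 = 1: 7/2  (≤ bound)
a_3 = 3: 25/7  (> 4, stop)

7/2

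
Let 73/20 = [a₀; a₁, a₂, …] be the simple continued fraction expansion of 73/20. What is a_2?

Repeatedly divide and take the remainder:
⌊73/20⌋ = 3, remainder 13
⌊20/13⌋ = 1, remainder 7
⌊13/7⌋ = 1, remainder 6

1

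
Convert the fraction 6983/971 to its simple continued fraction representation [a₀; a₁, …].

Run the Euclidean algorithm, recording each quotient:
6983 = 7·971 + 186, so a_0 = 7
971 = 5·186 + 41, so a_1 = 5
186 = 4·41 + 22, so a_2 = 4
41 = 1·22 + 19, so a_3 = 1
22 = 1·19 + 3, so a_4 = 1
19 = 6·3 + 1, so a_5 = 6
3 = 3·1 + 0, so a_6 = 3

[7; 5, 4, 1, 1, 6, 3]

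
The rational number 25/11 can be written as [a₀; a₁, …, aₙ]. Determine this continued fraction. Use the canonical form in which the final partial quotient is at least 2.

[2; 3, 1, 2]

25 = 2·11 + 3, so a_0 = 2
11 = 3·3 + 2, so a_1 = 3
3 = 1·2 + 1, so a_2 = 1
2 = 2·1 + 0, so a_3 = 2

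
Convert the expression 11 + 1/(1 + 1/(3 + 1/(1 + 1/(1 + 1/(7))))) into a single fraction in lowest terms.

801/68

Compute successive convergents:
a_0 = 11: 11/1
a_1 = 1: 12/1
a_2 = 3: 47/4
a_3 = 1: 59/5
a_4 = 1: 106/9
a_5 = 7: 801/68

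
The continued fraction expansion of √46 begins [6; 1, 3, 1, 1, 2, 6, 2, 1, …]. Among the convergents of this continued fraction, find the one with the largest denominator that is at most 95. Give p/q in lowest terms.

156/23

a_0 = 6: 6/1  (≤ bound)
a_1 = 1: 7/1  (≤ bound)
a_2 = 3: 27/4  (≤ bound)
a_3 = 1: 34/5  (≤ bound)
a_4 = 1: 61/9  (≤ bound)
a_5 = 2: 156/23  (≤ bound)
a_6 = 6: 997/147  (> 95, stop)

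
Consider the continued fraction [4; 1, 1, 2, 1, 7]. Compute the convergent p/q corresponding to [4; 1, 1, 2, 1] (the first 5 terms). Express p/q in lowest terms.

Start with 1.
2 + 1/(1/1) = 2 + 1/1 = 3/1
1 + 1/(3/1) = 1 + 1/3 = 4/3
1 + 1/(4/3) = 1 + 3/4 = 7/4
4 + 1/(7/4) = 4 + 4/7 = 32/7

32/7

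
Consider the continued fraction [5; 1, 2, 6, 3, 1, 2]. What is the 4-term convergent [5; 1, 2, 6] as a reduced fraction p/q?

108/19

Start with 6.
2 + 1/(6/1) = 2 + 1/6 = 13/6
1 + 1/(13/6) = 1 + 6/13 = 19/13
5 + 1/(19/13) = 5 + 13/19 = 108/19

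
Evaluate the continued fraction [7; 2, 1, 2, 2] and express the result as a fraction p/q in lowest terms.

140/19

a_0 = 7: 7/1
a_1 = 2: 15/2
a_2 = 1: 22/3
a_3 = 2: 59/8
a_4 = 2: 140/19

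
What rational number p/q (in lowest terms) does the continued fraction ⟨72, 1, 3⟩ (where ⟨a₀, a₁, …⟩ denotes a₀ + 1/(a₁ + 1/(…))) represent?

291/4

a_0 = 72: 72/1
a_1 = 1: 73/1
a_2 = 3: 291/4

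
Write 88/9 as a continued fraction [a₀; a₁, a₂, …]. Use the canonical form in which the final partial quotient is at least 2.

Run the Euclidean algorithm, recording each quotient:
88 ÷ 9 → quotient 9, remainder 7
9 ÷ 7 → quotient 1, remainder 2
7 ÷ 2 → quotient 3, remainder 1
2 ÷ 1 → quotient 2, remainder 0

[9; 1, 3, 2]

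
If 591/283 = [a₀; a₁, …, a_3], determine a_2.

3

⌊591/283⌋ = 2, remainder 25
⌊283/25⌋ = 11, remainder 8
⌊25/8⌋ = 3, remainder 1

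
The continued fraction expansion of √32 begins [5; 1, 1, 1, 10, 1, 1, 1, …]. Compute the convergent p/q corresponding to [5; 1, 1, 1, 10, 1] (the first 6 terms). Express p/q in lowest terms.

a_0 = 5: 5/1
a_1 = 1: 6/1
a_2 = 1: 11/2
a_3 = 1: 17/3
a_4 = 10: 181/32
a_5 = 1: 198/35

198/35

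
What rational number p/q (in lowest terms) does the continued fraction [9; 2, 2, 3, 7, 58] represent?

Compute successive convergents:
a_0 = 9: 9/1
a_1 = 2: 19/2
a_2 = 2: 47/5
a_3 = 3: 160/17
a_4 = 7: 1167/124
a_5 = 58: 67846/7209

67846/7209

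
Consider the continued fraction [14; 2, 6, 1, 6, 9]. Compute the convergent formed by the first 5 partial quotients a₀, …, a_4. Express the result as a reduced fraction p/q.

1490/103

Start with 6.
1 + 1/(6/1) = 1 + 1/6 = 7/6
6 + 1/(7/6) = 6 + 6/7 = 48/7
2 + 1/(48/7) = 2 + 7/48 = 103/48
14 + 1/(103/48) = 14 + 48/103 = 1490/103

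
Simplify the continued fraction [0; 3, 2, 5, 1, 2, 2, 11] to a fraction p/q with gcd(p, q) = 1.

994/3439

Work from the innermost term outward:
Start with 11.
2 + 1/(11/1) = 2 + 1/11 = 23/11
2 + 1/(23/11) = 2 + 11/23 = 57/23
1 + 1/(57/23) = 1 + 23/57 = 80/57
5 + 1/(80/57) = 5 + 57/80 = 457/80
2 + 1/(457/80) = 2 + 80/457 = 994/457
3 + 1/(994/457) = 3 + 457/994 = 3439/994
0 + 1/(3439/994) = 0 + 994/3439 = 994/3439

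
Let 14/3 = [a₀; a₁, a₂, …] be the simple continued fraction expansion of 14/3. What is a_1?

14 ÷ 3 → quotient 4, remainder 2
3 ÷ 2 → quotient 1, remainder 1

1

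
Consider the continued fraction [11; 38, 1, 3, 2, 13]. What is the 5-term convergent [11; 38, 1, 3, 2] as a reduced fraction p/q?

3848/349

a_0 = 11: 11/1
a_1 = 38: 419/38
a_2 = 1: 430/39
a_3 = 3: 1709/155
a_4 = 2: 3848/349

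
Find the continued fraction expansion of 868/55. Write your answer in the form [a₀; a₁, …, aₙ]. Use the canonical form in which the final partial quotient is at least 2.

868 ÷ 55 → quotient 15, remainder 43
55 ÷ 43 → quotient 1, remainder 12
43 ÷ 12 → quotient 3, remainder 7
12 ÷ 7 → quotient 1, remainder 5
7 ÷ 5 → quotient 1, remainder 2
5 ÷ 2 → quotient 2, remainder 1
2 ÷ 1 → quotient 2, remainder 0

[15; 1, 3, 1, 1, 2, 2]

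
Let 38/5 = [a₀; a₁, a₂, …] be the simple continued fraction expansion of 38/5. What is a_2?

1

⌊38/5⌋ = 7, remainder 3
⌊5/3⌋ = 1, remainder 2
⌊3/2⌋ = 1, remainder 1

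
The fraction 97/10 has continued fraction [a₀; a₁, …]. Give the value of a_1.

97 = 9·10 + 7, so a_0 = 9
10 = 1·7 + 3, so a_1 = 1

1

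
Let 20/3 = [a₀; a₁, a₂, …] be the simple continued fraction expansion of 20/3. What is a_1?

1

⌊20/3⌋ = 6, remainder 2
⌊3/2⌋ = 1, remainder 1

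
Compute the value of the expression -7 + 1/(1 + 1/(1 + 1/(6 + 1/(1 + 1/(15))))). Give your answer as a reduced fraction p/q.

-1539/238

Start with 15.
1 + 1/(15/1) = 1 + 1/15 = 16/15
6 + 1/(16/15) = 6 + 15/16 = 111/16
1 + 1/(111/16) = 1 + 16/111 = 127/111
1 + 1/(127/111) = 1 + 111/127 = 238/127
-7 + 1/(238/127) = -7 + 127/238 = -1539/238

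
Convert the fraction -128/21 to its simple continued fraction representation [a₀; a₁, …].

Repeatedly divide and take the remainder:
⌊-128/21⌋ = -7, remainder 19
⌊21/19⌋ = 1, remainder 2
⌊19/2⌋ = 9, remainder 1
⌊2/1⌋ = 2, remainder 0

[-7; 1, 9, 2]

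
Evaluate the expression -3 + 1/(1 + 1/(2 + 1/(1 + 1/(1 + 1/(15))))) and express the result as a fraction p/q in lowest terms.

-249/109

Compute successive convergents:
a_0 = -3: -3/1
a_1 = 1: -2/1
a_2 = 2: -7/3
a_3 = 1: -9/4
a_4 = 1: -16/7
a_5 = 15: -249/109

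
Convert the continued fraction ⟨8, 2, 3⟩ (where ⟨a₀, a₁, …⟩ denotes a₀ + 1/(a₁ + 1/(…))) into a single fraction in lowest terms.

a_0 = 8: 8/1
a_1 = 2: 17/2
a_2 = 3: 59/7

59/7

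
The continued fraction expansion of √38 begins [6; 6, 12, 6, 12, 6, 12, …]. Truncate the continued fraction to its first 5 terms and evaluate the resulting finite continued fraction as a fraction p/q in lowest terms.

a_0 = 6: 6/1
a_1 = 6: 37/6
a_2 = 12: 450/73
a_3 = 6: 2737/444
a_4 = 12: 33294/5401

33294/5401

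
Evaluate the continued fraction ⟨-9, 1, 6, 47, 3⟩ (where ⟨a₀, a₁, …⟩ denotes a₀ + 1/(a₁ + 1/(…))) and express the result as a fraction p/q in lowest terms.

-8118/997

Use the convergent recurrence hₖ = aₖ·hₖ₋₁ + hₖ₋₂ (and likewise for the denominators kₖ):
a_0 = -9: -9/1
a_1 = 1: -8/1
a_2 = 6: -57/7
a_3 = 47: -2687/330
a_4 = 3: -8118/997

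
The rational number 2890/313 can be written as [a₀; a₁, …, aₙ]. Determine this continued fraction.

[9; 4, 3, 2, 10]

Run the Euclidean algorithm, recording each quotient:
⌊2890/313⌋ = 9, remainder 73
⌊313/73⌋ = 4, remainder 21
⌊73/21⌋ = 3, remainder 10
⌊21/10⌋ = 2, remainder 1
⌊10/1⌋ = 10, remainder 0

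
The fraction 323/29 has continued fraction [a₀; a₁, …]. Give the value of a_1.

7

⌊323/29⌋ = 11, remainder 4
⌊29/4⌋ = 7, remainder 1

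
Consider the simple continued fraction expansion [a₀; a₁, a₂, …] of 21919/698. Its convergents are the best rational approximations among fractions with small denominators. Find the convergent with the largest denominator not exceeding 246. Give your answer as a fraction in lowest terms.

2418/77

a_0 = 31: 31/1  (≤ bound)
a_1 = 2: 63/2  (≤ bound)
a_2 = 2: 157/5  (≤ bound)
a_3 = 15: 2418/77  (≤ bound)
a_4 = 9: 21919/698  (> 246, stop)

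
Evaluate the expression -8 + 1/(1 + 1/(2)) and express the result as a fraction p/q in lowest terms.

-22/3

a_0 = -8: -8/1
a_1 = 1: -7/1
a_2 = 2: -22/3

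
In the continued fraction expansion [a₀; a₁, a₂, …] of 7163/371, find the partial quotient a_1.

Repeatedly divide and take the remainder:
⌊7163/371⌋ = 19, remainder 114
⌊371/114⌋ = 3, remainder 29

3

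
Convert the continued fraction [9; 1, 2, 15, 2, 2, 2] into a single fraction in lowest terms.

Start with 2.
2 + 1/(2/1) = 2 + 1/2 = 5/2
2 + 1/(5/2) = 2 + 2/5 = 12/5
15 + 1/(12/5) = 15 + 5/12 = 185/12
2 + 1/(185/12) = 2 + 12/185 = 382/185
1 + 1/(382/185) = 1 + 185/382 = 567/382
9 + 1/(567/382) = 9 + 382/567 = 5485/567

5485/567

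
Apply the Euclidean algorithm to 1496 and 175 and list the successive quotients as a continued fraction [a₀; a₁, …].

Apply division with remainder until the remainder is 0:
1496 ÷ 175 → quotient 8, remainder 96
175 ÷ 96 → quotient 1, remainder 79
96 ÷ 79 → quotient 1, remainder 17
79 ÷ 17 → quotient 4, remainder 11
17 ÷ 11 → quotient 1, remainder 6
11 ÷ 6 → quotient 1, remainder 5
6 ÷ 5 → quotient 1, remainder 1
5 ÷ 1 → quotient 5, remainder 0

[8; 1, 1, 4, 1, 1, 1, 5]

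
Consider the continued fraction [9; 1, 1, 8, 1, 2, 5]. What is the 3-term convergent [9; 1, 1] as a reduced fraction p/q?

19/2

a_0 = 9: 9/1
a_1 = 1: 10/1
a_2 = 1: 19/2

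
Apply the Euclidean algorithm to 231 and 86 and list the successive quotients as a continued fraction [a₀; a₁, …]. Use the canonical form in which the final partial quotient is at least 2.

[2; 1, 2, 5, 2, 2]

Apply division with remainder until the remainder is 0:
231 = 2·86 + 59, so a_0 = 2
86 = 1·59 + 27, so a_1 = 1
59 = 2·27 + 5, so a_2 = 2
27 = 5·5 + 2, so a_3 = 5
5 = 2·2 + 1, so a_4 = 2
2 = 2·1 + 0, so a_5 = 2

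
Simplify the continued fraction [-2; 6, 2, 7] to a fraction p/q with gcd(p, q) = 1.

-179/97

Start with 7.
2 + 1/(7/1) = 2 + 1/7 = 15/7
6 + 1/(15/7) = 6 + 7/15 = 97/15
-2 + 1/(97/15) = -2 + 15/97 = -179/97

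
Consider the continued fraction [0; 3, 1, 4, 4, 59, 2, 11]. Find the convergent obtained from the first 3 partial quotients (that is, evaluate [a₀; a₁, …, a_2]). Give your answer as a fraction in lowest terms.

1/4

Starting at the tail and folding back:
Start with 1.
3 + 1/(1/1) = 3 + 1/1 = 4/1
0 + 1/(4/1) = 0 + 1/4 = 1/4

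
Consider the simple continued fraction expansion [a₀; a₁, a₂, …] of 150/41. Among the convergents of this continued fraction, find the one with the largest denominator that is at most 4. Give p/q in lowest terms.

a_0 = 3: 3/1  (≤ bound)
a_1 = 1: 4/1  (≤ bound)
a_2 = 1: 7/2  (≤ bound)
a_3 = 1: 11/3  (≤ bound)
a_4 = 13: 150/41  (> 4, stop)

11/3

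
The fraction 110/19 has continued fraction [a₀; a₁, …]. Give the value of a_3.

Apply division with remainder until the remainder is 0:
110 = 5·19 + 15, so a_0 = 5
19 = 1·15 + 4, so a_1 = 1
15 = 3·4 + 3, so a_2 = 3
4 = 1·3 + 1, so a_3 = 1

1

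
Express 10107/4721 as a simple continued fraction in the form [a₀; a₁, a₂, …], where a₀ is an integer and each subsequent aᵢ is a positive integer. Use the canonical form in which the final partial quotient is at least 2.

[2; 7, 10, 13, 5]

Run the Euclidean algorithm, recording each quotient:
⌊10107/4721⌋ = 2, remainder 665
⌊4721/665⌋ = 7, remainder 66
⌊665/66⌋ = 10, remainder 5
⌊66/5⌋ = 13, remainder 1
⌊5/1⌋ = 5, remainder 0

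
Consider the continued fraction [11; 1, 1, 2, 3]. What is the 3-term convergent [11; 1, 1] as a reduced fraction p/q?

Start with 1.
1 + 1/(1/1) = 1 + 1/1 = 2/1
11 + 1/(2/1) = 11 + 1/2 = 23/2

23/2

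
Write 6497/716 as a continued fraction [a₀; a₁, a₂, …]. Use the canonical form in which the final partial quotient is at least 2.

Run the Euclidean algorithm, recording each quotient:
6497 = 9·716 + 53, so a_0 = 9
716 = 13·53 + 27, so a_1 = 13
53 = 1·27 + 26, so a_2 = 1
27 = 1·26 + 1, so a_3 = 1
26 = 26·1 + 0, so a_4 = 26

[9; 13, 1, 1, 26]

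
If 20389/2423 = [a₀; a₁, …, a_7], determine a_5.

Run the Euclidean algorithm, recording each quotient:
20389 ÷ 2423 → quotient 8, remainder 1005
2423 ÷ 1005 → quotient 2, remainder 413
1005 ÷ 413 → quotient 2, remainder 179
413 ÷ 179 → quotient 2, remainder 55
179 ÷ 55 → quotient 3, remainder 14
55 ÷ 14 → quotient 3, remainder 13

3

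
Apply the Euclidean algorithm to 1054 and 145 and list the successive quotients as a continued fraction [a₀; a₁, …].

1054 = 7·145 + 39, so a_0 = 7
145 = 3·39 + 28, so a_1 = 3
39 = 1·28 + 11, so a_2 = 1
28 = 2·11 + 6, so a_3 = 2
11 = 1·6 + 5, so a_4 = 1
6 = 1·5 + 1, so a_5 = 1
5 = 5·1 + 0, so a_6 = 5

[7; 3, 1, 2, 1, 1, 5]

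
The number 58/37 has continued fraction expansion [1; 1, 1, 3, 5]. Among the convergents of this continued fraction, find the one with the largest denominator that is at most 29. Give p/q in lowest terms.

a_0 = 1: 1/1  (≤ bound)
a_1 = 1: 2/1  (≤ bound)
a_2 = 1: 3/2  (≤ bound)
a_3 = 3: 11/7  (≤ bound)
a_4 = 5: 58/37  (> 29, stop)

11/7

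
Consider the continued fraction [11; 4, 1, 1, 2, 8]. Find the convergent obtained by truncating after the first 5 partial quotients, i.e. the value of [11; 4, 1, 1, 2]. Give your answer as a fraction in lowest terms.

258/23

a_0 = 11: 11/1
a_1 = 4: 45/4
a_2 = 1: 56/5
a_3 = 1: 101/9
a_4 = 2: 258/23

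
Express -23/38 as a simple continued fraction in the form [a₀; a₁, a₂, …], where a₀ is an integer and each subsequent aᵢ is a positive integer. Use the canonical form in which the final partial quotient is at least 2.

[-1; 2, 1, 1, 7]

⌊-23/38⌋ = -1, remainder 15
⌊38/15⌋ = 2, remainder 8
⌊15/8⌋ = 1, remainder 7
⌊8/7⌋ = 1, remainder 1
⌊7/1⌋ = 7, remainder 0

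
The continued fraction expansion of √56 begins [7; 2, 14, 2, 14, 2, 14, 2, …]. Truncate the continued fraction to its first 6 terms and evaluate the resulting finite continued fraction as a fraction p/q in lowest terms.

Start with 2.
14 + 1/(2/1) = 14 + 1/2 = 29/2
2 + 1/(29/2) = 2 + 2/29 = 60/29
14 + 1/(60/29) = 14 + 29/60 = 869/60
2 + 1/(869/60) = 2 + 60/869 = 1798/869
7 + 1/(1798/869) = 7 + 869/1798 = 13455/1798

13455/1798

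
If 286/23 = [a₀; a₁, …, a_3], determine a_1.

⌊286/23⌋ = 12, remainder 10
⌊23/10⌋ = 2, remainder 3

2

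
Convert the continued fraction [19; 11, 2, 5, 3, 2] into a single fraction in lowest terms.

17713/928

a_0 = 19: 19/1
a_1 = 11: 210/11
a_2 = 2: 439/23
a_3 = 5: 2405/126
a_4 = 3: 7654/401
a_5 = 2: 17713/928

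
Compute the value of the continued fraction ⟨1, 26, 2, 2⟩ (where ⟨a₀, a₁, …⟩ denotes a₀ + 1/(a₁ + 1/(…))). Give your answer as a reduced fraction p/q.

137/132

Use the convergent recurrence hₖ = aₖ·hₖ₋₁ + hₖ₋₂ (and likewise for the denominators kₖ):
a_0 = 1: 1/1
a_1 = 26: 27/26
a_2 = 2: 55/53
a_3 = 2: 137/132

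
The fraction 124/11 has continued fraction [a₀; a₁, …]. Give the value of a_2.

124 = 11·11 + 3, so a_0 = 11
11 = 3·3 + 2, so a_1 = 3
3 = 1·2 + 1, so a_2 = 1

1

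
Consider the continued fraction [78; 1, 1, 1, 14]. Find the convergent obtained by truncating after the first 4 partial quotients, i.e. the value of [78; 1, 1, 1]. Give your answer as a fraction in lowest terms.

236/3

Work from the innermost term outward:
Start with 1.
1 + 1/(1/1) = 1 + 1/1 = 2/1
1 + 1/(2/1) = 1 + 1/2 = 3/2
78 + 1/(3/2) = 78 + 2/3 = 236/3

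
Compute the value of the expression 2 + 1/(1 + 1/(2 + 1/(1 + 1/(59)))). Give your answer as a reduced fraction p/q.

Starting at the tail and folding back:
Start with 59.
1 + 1/(59/1) = 1 + 1/59 = 60/59
2 + 1/(60/59) = 2 + 59/60 = 179/60
1 + 1/(179/60) = 1 + 60/179 = 239/179
2 + 1/(239/179) = 2 + 179/239 = 657/239

657/239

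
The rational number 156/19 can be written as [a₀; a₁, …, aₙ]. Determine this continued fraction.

156 = 8·19 + 4, so a_0 = 8
19 = 4·4 + 3, so a_1 = 4
4 = 1·3 + 1, so a_2 = 1
3 = 3·1 + 0, so a_3 = 3

[8; 4, 1, 3]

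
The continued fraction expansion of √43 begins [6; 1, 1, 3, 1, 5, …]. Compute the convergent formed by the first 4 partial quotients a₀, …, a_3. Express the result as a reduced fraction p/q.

a_0 = 6: 6/1
a_1 = 1: 7/1
a_2 = 1: 13/2
a_3 = 3: 46/7

46/7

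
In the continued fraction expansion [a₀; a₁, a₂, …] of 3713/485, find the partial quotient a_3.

3713 = 7·485 + 318, so a_0 = 7
485 = 1·318 + 167, so a_1 = 1
318 = 1·167 + 151, so a_2 = 1
167 = 1·151 + 16, so a_3 = 1

1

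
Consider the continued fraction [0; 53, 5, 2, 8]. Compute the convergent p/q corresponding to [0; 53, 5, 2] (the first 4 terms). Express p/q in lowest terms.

a_0 = 0: 0/1
a_1 = 53: 1/53
a_2 = 5: 5/266
a_3 = 2: 11/585

11/585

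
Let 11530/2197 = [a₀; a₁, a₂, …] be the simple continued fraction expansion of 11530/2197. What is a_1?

Run the Euclidean algorithm, recording each quotient:
11530 ÷ 2197 → quotient 5, remainder 545
2197 ÷ 545 → quotient 4, remainder 17

4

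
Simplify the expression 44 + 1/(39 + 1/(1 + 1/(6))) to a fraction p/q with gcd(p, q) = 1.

a_0 = 44: 44/1
a_1 = 39: 1717/39
a_2 = 1: 1761/40
a_3 = 6: 12283/279

12283/279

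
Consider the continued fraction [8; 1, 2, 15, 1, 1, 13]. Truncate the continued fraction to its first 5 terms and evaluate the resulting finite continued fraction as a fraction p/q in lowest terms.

a_0 = 8: 8/1
a_1 = 1: 9/1
a_2 = 2: 26/3
a_3 = 15: 399/46
a_4 = 1: 425/49

425/49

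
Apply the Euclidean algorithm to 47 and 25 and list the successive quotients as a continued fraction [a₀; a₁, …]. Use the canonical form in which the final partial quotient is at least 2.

[1; 1, 7, 3]

47 = 1·25 + 22, so a_0 = 1
25 = 1·22 + 3, so a_1 = 1
22 = 7·3 + 1, so a_2 = 7
3 = 3·1 + 0, so a_3 = 3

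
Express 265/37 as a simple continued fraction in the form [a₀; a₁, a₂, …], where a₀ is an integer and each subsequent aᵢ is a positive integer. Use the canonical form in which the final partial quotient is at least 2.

[7; 6, 6]

265 ÷ 37 → quotient 7, remainder 6
37 ÷ 6 → quotient 6, remainder 1
6 ÷ 1 → quotient 6, remainder 0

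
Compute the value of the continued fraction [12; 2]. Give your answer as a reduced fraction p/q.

Compute successive convergents:
a_0 = 12: 12/1
a_1 = 2: 25/2

25/2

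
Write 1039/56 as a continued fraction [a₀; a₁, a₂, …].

[18; 1, 1, 4, 6]

Run the Euclidean algorithm, recording each quotient:
⌊1039/56⌋ = 18, remainder 31
⌊56/31⌋ = 1, remainder 25
⌊31/25⌋ = 1, remainder 6
⌊25/6⌋ = 4, remainder 1
⌊6/1⌋ = 6, remainder 0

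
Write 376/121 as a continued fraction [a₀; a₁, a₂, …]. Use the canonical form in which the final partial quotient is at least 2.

[3; 9, 3, 4]

⌊376/121⌋ = 3, remainder 13
⌊121/13⌋ = 9, remainder 4
⌊13/4⌋ = 3, remainder 1
⌊4/1⌋ = 4, remainder 0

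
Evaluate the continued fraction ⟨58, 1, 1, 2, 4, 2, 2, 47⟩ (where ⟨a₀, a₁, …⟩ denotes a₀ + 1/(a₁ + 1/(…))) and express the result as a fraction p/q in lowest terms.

Starting at the tail and folding back:
Start with 47.
2 + 1/(47/1) = 2 + 1/47 = 95/47
2 + 1/(95/47) = 2 + 47/95 = 237/95
4 + 1/(237/95) = 4 + 95/237 = 1043/237
2 + 1/(1043/237) = 2 + 237/1043 = 2323/1043
1 + 1/(2323/1043) = 1 + 1043/2323 = 3366/2323
1 + 1/(3366/2323) = 1 + 2323/3366 = 5689/3366
58 + 1/(5689/3366) = 58 + 3366/5689 = 333328/5689

333328/5689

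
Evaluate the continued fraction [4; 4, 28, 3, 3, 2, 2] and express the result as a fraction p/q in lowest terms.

Compute successive convergents:
a_0 = 4: 4/1
a_1 = 4: 17/4
a_2 = 28: 480/113
a_3 = 3: 1457/343
a_4 = 3: 4851/1142
a_5 = 2: 11159/2627
a_6 = 2: 27169/6396

27169/6396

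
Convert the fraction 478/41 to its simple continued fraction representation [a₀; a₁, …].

[11; 1, 1, 1, 13]

478 = 11·41 + 27, so a_0 = 11
41 = 1·27 + 14, so a_1 = 1
27 = 1·14 + 13, so a_2 = 1
14 = 1·13 + 1, so a_3 = 1
13 = 13·1 + 0, so a_4 = 13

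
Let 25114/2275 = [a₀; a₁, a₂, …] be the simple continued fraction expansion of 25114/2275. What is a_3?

25114 ÷ 2275 → quotient 11, remainder 89
2275 ÷ 89 → quotient 25, remainder 50
89 ÷ 50 → quotient 1, remainder 39
50 ÷ 39 → quotient 1, remainder 11

1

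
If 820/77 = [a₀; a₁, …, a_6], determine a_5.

820 = 10·77 + 50, so a_0 = 10
77 = 1·50 + 27, so a_1 = 1
50 = 1·27 + 23, so a_2 = 1
27 = 1·23 + 4, so a_3 = 1
23 = 5·4 + 3, so a_4 = 5
4 = 1·3 + 1, so a_5 = 1

1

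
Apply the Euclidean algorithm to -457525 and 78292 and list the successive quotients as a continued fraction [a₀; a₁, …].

[-6; 6, 2, 2, 12, 13, 15]

-457525 = -6·78292 + 12227, so a_0 = -6
78292 = 6·12227 + 4930, so a_1 = 6
12227 = 2·4930 + 2367, so a_2 = 2
4930 = 2·2367 + 196, so a_3 = 2
2367 = 12·196 + 15, so a_4 = 12
196 = 13·15 + 1, so a_5 = 13
15 = 15·1 + 0, so a_6 = 15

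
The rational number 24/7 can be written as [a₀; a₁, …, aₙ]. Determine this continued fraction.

24 = 3·7 + 3, so a_0 = 3
7 = 2·3 + 1, so a_1 = 2
3 = 3·1 + 0, so a_2 = 3

[3; 2, 3]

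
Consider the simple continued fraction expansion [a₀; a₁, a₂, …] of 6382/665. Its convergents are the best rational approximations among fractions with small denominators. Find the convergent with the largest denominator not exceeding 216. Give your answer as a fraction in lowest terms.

a_0 = 9: 9/1  (≤ bound)
a_1 = 1: 10/1  (≤ bound)
a_2 = 1: 19/2  (≤ bound)
a_3 = 2: 48/5  (≤ bound)
a_4 = 12: 595/62  (≤ bound)
a_5 = 1: 643/67  (≤ bound)
a_6 = 9: 6382/665  (> 216, stop)

643/67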